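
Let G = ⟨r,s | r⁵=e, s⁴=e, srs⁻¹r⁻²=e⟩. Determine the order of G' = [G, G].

G' = [G, G] is generated by all commutators. The generator-pair commutators are: [r, s] = r⁴.
The subgroup they normally generate is {e, r, r², r³, r⁴}, of order 5.
Check: |G/G'| = 20/5 = 4 is the order of the abelianisation.

Answer: 5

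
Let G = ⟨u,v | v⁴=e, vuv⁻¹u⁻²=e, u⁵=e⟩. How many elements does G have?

Enumerate words in the generators, reducing via the relations: the distinct elements are
  {e, u, v, uv, u², u³, u⁴, v², v³, uv², uv³, u²v, u³v, u⁴v, u²v², u²v³, u³v², u³v³, u⁴v², u⁴v³}.
No further products give new elements, so |G| = 20.

Answer: 20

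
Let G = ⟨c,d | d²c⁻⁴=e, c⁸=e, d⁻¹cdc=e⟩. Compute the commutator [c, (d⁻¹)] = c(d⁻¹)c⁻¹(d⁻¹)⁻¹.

[c, (d⁻¹)] = c·(d⁻¹)·c⁻¹·(d⁻¹)⁻¹.
  c · (d⁻¹) = cd⁻¹
  (cd⁻¹) · (c⁷) = c²d⁻¹
  (c²d⁻¹) · d = c²

Answer: c²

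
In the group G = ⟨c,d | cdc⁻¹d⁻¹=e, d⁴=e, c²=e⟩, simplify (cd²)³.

Compute successive powers of (cd²), reducing at each step:
  (cd²)²: (cd²) · c = d²;   (d²) · d² = e
  (cd²)³: e · c = c;   c · d² = cd²

Answer: cd²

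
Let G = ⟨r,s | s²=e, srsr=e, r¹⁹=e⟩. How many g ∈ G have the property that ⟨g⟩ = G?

⟨g⟩ = G would require ord(g) = |G| = 38, but the maximum element order in G is 19 < 38. So G is not cyclic and no single element generates it: the count is 0.

Answer: 0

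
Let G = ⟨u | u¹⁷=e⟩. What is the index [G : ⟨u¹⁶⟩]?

First find ord(u¹⁶) by computing successive powers:
  (u¹⁶)¹ = u¹⁶, (u¹⁶)² = u¹⁵, (u¹⁶)³ = u¹⁴, (u¹⁶)⁴ = u¹³, (u¹⁶)⁵ = u¹², (u¹⁶)⁶ = u¹¹, (u¹⁶)⁷ = u¹⁰, (u¹⁶)⁸ = u⁹, (u¹⁶)⁹ = u⁸, (u¹⁶)¹⁰ = u⁷, (u¹⁶)¹¹ = u⁶, (u¹⁶)¹² = u⁵, (u¹⁶)¹³ = u⁴, (u¹⁶)¹⁴ = u³, (u¹⁶)¹⁵ = u², (u¹⁶)¹⁶ = u, (u¹⁶)¹⁷ = e.
So |⟨u¹⁶⟩| = ord(u¹⁶) = 17. With |G| = 17, by Lagrange [G : ⟨u¹⁶⟩] = 17/17 = 1.

Answer: 1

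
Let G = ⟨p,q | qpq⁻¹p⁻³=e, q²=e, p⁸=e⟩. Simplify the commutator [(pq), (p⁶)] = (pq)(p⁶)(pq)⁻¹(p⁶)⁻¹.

[(pq), (p⁶)] = (pq)·(p⁶)·(pq)⁻¹·(p⁶)⁻¹.
  (pq) · (p⁶) = p³q
  (p³q) · (p⁵q) = p²
  (p²) · (p²) = p⁴

Answer: p⁴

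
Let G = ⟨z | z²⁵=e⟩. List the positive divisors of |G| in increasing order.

|G| = 25 = 5². By Lagrange's theorem the order of any subgroup divides 25; the divisors of 25 are 1, 5, 25.

Answer: 1, 5, 25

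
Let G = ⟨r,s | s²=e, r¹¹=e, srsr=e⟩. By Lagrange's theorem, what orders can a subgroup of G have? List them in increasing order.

|G| = 22 = 2 · 11. By Lagrange's theorem the order of any subgroup divides 22; the divisors of 22 are 1, 2, 11, 22.

Answer: 1, 2, 11, 22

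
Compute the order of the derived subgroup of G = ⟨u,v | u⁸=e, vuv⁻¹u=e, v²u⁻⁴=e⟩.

G' = [G, G] is generated by all commutators. The generator-pair commutators are: [u, v] = u².
The subgroup they normally generate is {e, u², u⁴, u⁶}, of order 4.
Check: |G/G'| = 16/4 = 4 is the order of the abelianisation.

Answer: 4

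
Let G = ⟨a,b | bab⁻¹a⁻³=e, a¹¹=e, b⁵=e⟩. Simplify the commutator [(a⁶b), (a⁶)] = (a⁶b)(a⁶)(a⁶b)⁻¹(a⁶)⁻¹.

[(a⁶b), (a⁶)] = (a⁶b)·(a⁶)·(a⁶b)⁻¹·(a⁶)⁻¹.
  (a⁶b) · (a⁶) = a²b
  (a²b) · (a⁹b⁴) = a⁷
  (a⁷) · (a⁵) = a

Answer: a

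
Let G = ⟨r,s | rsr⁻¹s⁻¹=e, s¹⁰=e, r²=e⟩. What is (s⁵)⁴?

Compute successive powers of (s⁵), reducing at each step:
  (s⁵)²: (s⁵) · s⁵ = e
  (s⁵)³: e · s⁵ = s⁵
  (s⁵)⁴: (s⁵) · s⁵ = e

Answer: e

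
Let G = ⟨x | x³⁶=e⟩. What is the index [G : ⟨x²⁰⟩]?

First find ord(x²⁰) by computing successive powers:
  (x²⁰)¹ = x²⁰, (x²⁰)² = x⁴, (x²⁰)³ = x²⁴, (x²⁰)⁴ = x⁸, (x²⁰)⁵ = x²⁸, (x²⁰)⁶ = x¹², (x²⁰)⁷ = x³², (x²⁰)⁸ = x¹⁶, (x²⁰)⁹ = e.
So |⟨x²⁰⟩| = ord(x²⁰) = 9. With |G| = 36, by Lagrange [G : ⟨x²⁰⟩] = 36/9 = 4.

Answer: 4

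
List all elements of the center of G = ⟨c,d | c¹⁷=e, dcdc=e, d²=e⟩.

An element z ∈ Z(G) iff z commutes with every generator.
For example e is central: e·c = c = c·e; e·d = d = d·e.
Whereas c ∉ Z(G) since c·d = cd ≠ c¹⁶d = d·c.
Checking each of the 34 elements this way gives Z(G) = {e}, of order 1.

Answer: {e}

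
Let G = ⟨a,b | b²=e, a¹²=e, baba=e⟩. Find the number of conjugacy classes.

The conjugacy classes (representative and size) are:
  [e] (size 1), [a¹¹] (size 2), [a²] (size 2), [a⁹] (size 2), [a⁴] (size 2), [a⁵] (size 2), [a⁶] (size 1), [b] (size 6), [ab] (size 6).
Class equation: 1 + 2 + 2 + 2 + 2 + 2 + 1 + 6 + 6 = 24 = |G|. So G has 9 conjugacy classes.

Answer: 9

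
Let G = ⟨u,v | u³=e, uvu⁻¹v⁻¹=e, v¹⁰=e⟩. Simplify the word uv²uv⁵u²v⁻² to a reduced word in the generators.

Multiply left to right, reducing at each step:
  u · v² = uv²
  (uv²) · u = u²v²
  (u²v²) · v⁵ = u²v⁷
  (u²v⁷) · u² = uv⁷
  (uv⁷) · v⁻² = uv⁵

Answer: uv⁵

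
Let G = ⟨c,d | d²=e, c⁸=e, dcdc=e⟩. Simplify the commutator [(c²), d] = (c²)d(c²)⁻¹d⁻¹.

[(c²), d] = (c²)·d·(c²)⁻¹·d⁻¹.
  (c²) · d = c²d
  (c²d) · (c⁶) = c⁴d
  (c⁴d) · d = c⁴

Answer: c⁴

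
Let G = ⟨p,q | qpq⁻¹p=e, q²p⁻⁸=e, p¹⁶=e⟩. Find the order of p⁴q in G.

Compute successive powers until reaching e:
  (p⁴q)¹ = p⁴q, (p⁴q)² = p⁸, (p⁴q)³ = p⁴q⁻¹, (p⁴q)⁴ = e.
The smallest positive k with (p⁴q)ᵏ = e is 4.

Answer: 4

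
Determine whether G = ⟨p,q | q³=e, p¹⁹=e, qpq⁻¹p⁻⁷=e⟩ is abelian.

p·q = pq but q·p = p⁷q, so p·q ≠ q·p and G is not abelian.

Answer: No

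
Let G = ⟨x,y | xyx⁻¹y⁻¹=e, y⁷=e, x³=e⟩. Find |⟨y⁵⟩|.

|⟨y⁵⟩| equals the order of y⁵. Compute successive powers until reaching e:
  (y⁵)¹ = y⁵, (y⁵)² = y³, (y⁵)³ = y, (y⁵)⁴ = y⁶, (y⁵)⁵ = y⁴, (y⁵)⁶ = y², (y⁵)⁷ = e.
The smallest positive k with (y⁵)ᵏ = e is 7, so |⟨y⁵⟩| = 7.

Answer: 7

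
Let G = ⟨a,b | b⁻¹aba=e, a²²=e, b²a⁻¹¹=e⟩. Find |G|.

Enumerate words in the generators, reducing via the relations: the distinct elements are
  {a, b, e, ab, a², a³, a⁴, a⁵, a⁶, a⁷, a⁸, a⁹, a²b, a²¹, a²⁰, a³b, a¹², a¹³, a¹¹, a¹⁰, a¹⁴, a¹⁵, a¹⁶, a¹⁷, a¹⁸, a¹⁹, a⁴b, a⁵b, a⁶b, a⁷b, a⁸b, a⁹b, b⁻¹, ab⁻¹, a¹⁰b, a²b⁻¹, a³b⁻¹, a⁴b⁻¹, a⁵b⁻¹, a⁶b⁻¹, a⁷b⁻¹, a⁸b⁻¹, a⁹b⁻¹, a¹⁰b⁻¹}.
No further products give new elements, so |G| = 44.

Answer: 44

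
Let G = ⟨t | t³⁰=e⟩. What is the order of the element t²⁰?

Compute successive powers until reaching e:
  (t²⁰)¹ = t²⁰, (t²⁰)² = t¹⁰, (t²⁰)³ = e.
The smallest positive k with (t²⁰)ᵏ = e is 3.

Answer: 3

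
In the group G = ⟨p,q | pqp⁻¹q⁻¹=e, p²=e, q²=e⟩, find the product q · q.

Compute q · q by multiplying left to right and reducing via the relations at each step:
  q · q = e

Answer: e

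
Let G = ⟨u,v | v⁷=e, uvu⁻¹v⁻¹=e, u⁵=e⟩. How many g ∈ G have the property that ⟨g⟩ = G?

G is cyclic of order 35. An element generates G iff its order is 35, and a cyclic group of order 35 has exactly φ(35) = 24 such elements.

Answer: 24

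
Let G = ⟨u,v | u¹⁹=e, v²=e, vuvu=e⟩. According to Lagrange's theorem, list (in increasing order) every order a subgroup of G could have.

|G| = 38 = 2 · 19. By Lagrange's theorem the order of any subgroup divides 38; the divisors of 38 are 1, 2, 19, 38.

Answer: 1, 2, 19, 38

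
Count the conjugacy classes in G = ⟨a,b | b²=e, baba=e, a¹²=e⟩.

The conjugacy classes (representative and size) are:
  [e] (size 1), [a¹¹] (size 2), [a²] (size 2), [a⁹] (size 2), [a⁴] (size 2), [a⁵] (size 2), [a⁶] (size 1), [b] (size 6), [ab] (size 6).
Class equation: 1 + 2 + 2 + 2 + 2 + 2 + 1 + 6 + 6 = 24 = |G|. So G has 9 conjugacy classes.

Answer: 9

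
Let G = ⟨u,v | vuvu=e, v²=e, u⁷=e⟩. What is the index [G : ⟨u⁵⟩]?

First find ord(u⁵) by computing successive powers:
  (u⁵)¹ = u⁵, (u⁵)² = u³, (u⁵)³ = u, (u⁵)⁴ = u⁶, (u⁵)⁵ = u⁴, (u⁵)⁶ = u², (u⁵)⁷ = e.
So |⟨u⁵⟩| = ord(u⁵) = 7. With |G| = 14, by Lagrange [G : ⟨u⁵⟩] = 14/7 = 2.

Answer: 2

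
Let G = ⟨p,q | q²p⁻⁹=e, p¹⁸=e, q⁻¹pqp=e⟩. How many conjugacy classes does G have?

The conjugacy classes (representative and size) are:
  [e] (size 1), [p¹⁷] (size 2), [p¹⁶] (size 2), [p³] (size 2), [p¹⁴] (size 2), [p¹³] (size 2), [p¹²] (size 2), [p¹¹] (size 2), [p¹⁰] (size 2), [p⁹] (size 1), [p⁸q] (size 9), [pq] (size 9).
Class equation: 1 + 2 + 2 + 2 + 2 + 2 + 2 + 2 + 2 + 1 + 9 + 9 = 36 = |G|. So G has 12 conjugacy classes.

Answer: 12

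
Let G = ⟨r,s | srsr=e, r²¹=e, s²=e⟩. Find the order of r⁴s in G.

Compute successive powers until reaching e:
  (r⁴s)¹ = r⁴s, (r⁴s)² = e.
The smallest positive k with (r⁴s)ᵏ = e is 2.

Answer: 2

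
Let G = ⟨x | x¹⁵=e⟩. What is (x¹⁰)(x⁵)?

Compute (x¹⁰) · (x⁵) by multiplying left to right and reducing via the relations at each step:
  (x¹⁰) · x⁵ = e

Answer: e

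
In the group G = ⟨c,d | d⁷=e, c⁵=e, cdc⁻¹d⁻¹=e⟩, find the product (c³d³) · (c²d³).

Compute (c³d³) · (c²d³) by multiplying left to right and reducing via the relations at each step:
  (c³d³) · c² = d³
  (d³) · d³ = d⁶

Answer: d⁶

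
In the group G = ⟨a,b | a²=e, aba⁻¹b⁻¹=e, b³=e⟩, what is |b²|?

Compute successive powers until reaching e:
  (b²)¹ = b², (b²)² = b, (b²)³ = e.
The smallest positive k with (b²)ᵏ = e is 3.

Answer: 3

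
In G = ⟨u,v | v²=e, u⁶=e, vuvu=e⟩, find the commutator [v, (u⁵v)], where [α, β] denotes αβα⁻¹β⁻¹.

[v, (u⁵v)] = v·(u⁵v)·v⁻¹·(u⁵v)⁻¹.
  v · (u⁵v) = u
  u · v = uv
  (uv) · (u⁵v) = u²

Answer: u²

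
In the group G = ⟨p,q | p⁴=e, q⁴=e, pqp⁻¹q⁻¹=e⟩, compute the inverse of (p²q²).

The order of (p²q²) is 2 (smallest k with (p²q²)ᵏ = e), so (p²q²)⁻¹ = (p²q²)¹ = p²q².
Check: (p²q²) · (p²q²) → (p²q²) · p² = q²;   (q²) · q² = e, giving e as required.

Answer: p²q²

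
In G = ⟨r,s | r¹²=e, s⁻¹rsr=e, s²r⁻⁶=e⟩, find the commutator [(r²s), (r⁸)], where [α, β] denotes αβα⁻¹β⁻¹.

[(r²s), (r⁸)] = (r²s)·(r⁸)·(r²s)⁻¹·(r⁸)⁻¹.
  (r²s) · (r⁸) = s⁻¹
  (s⁻¹) · (r²s⁻¹) = r⁴
  (r⁴) · (r⁴) = r⁸

Answer: r⁸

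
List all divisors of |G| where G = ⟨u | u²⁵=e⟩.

|G| = 25 = 5². By Lagrange's theorem the order of any subgroup divides 25; the divisors of 25 are 1, 5, 25.

Answer: 1, 5, 25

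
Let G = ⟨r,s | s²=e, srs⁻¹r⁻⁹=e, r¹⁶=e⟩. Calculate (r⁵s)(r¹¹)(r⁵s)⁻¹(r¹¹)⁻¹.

[(r⁵s), (r¹¹)] = (r⁵s)·(r¹¹)·(r⁵s)⁻¹·(r¹¹)⁻¹.
  (r⁵s) · (r¹¹) = r⁸s
  (r⁸s) · (r³s) = r³
  (r³) · (r⁵) = r⁸

Answer: r⁸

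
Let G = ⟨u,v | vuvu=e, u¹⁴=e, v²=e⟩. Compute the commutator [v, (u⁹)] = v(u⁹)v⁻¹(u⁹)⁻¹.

[v, (u⁹)] = v·(u⁹)·v⁻¹·(u⁹)⁻¹.
  v · (u⁹) = u⁵v
  (u⁵v) · v = u⁵
  (u⁵) · (u⁵) = u¹⁰

Answer: u¹⁰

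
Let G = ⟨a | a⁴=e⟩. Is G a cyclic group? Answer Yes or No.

|G| = 4. The element a has order 4 (its powers give 4 distinct elements), so ⟨a⟩ = G and G is cyclic.

Answer: Yes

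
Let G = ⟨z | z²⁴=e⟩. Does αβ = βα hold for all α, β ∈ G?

G has a single generator, so G is cyclic and hence abelian.

Answer: Yes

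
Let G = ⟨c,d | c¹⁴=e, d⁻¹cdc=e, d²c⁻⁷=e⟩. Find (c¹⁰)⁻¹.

The order of (c¹⁰) is 7 (smallest k with (c¹⁰)ᵏ = e), so (c¹⁰)⁻¹ = (c¹⁰)⁶ = c⁴.
Check: (c¹⁰) · (c⁴) → (c¹⁰) · c⁴ = e, giving e as required.

Answer: c⁴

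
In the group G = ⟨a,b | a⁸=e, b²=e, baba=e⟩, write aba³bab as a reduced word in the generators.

Multiply left to right, reducing at each step:
  a · b = ab
  (ab) · a³ = a⁶b
  (a⁶b) · b = a⁶
  (a⁶) · a = a⁷
  (a⁷) · b = a⁷b

Answer: a⁷b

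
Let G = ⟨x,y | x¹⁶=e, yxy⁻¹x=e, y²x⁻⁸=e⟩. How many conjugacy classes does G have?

The conjugacy classes (representative and size) are:
  [e] (size 1), [x] (size 2), [x¹⁴] (size 2), [x¹³] (size 2), [x¹²] (size 2), [x⁵] (size 2), [x¹⁰] (size 2), [x⁷] (size 2), [x⁸] (size 1), [y⁻¹] (size 8), [x⁷y⁻¹] (size 8).
Class equation: 1 + 2 + 2 + 2 + 2 + 2 + 2 + 2 + 1 + 8 + 8 = 32 = |G|. So G has 11 conjugacy classes.

Answer: 11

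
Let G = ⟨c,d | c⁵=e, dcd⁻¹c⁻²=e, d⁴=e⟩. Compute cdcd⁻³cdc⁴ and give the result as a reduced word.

Multiply left to right, reducing at each step:
  c · d = cd
  (cd) · c = c³d
  (c³d) · d⁻³ = c³d²
  (c³d²) · c = c²d²
  (c²d²) · d = c²d³
  (c²d³) · c⁴ = c⁴d³

Answer: c⁴d³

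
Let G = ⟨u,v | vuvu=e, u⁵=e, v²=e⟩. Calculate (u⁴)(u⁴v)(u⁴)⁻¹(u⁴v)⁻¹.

[(u⁴), (u⁴v)] = (u⁴)·(u⁴v)·(u⁴)⁻¹·(u⁴v)⁻¹.
  (u⁴) · (u⁴v) = u³v
  (u³v) · u = u²v
  (u²v) · (u⁴v) = u³

Answer: u³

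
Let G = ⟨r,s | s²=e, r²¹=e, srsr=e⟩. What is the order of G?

Enumerate words in the generators, reducing via the relations: the distinct elements are
  {e, r, s, rs, r², r³, r⁴, r⁵, r⁶, r⁷, r⁸, r⁹, r²s, r²⁰, r³s, r¹², r¹³, r¹¹, r¹⁰, r¹⁴, r¹⁵, r¹⁶, r¹⁷, r¹⁸, r¹⁹, r⁴s, r⁵s, r⁶s, r⁷s, r⁸s, r⁹s, r²⁰s, r¹²s, r¹³s, r¹¹s, r¹⁰s, r¹⁴s, r¹⁵s, r¹⁶s, r¹⁷s, r¹⁸s, r¹⁹s}.
No further products give new elements, so |G| = 42.

Answer: 42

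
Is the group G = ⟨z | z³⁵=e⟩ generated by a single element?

|G| = 35. The element z has order 35 (its powers give 35 distinct elements), so ⟨z⟩ = G and G is cyclic.

Answer: Yes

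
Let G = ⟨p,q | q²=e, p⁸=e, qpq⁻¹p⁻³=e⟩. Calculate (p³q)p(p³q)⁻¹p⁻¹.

[(p³q), p] = (p³q)·p·(p³q)⁻¹·p⁻¹.
  (p³q) · p = p⁶q
  (p⁶q) · (p⁷q) = p³
  (p³) · (p⁷) = p²

Answer: p²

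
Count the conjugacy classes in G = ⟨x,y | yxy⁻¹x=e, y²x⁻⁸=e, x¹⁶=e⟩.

The conjugacy classes (representative and size) are:
  [e] (size 1), [x] (size 2), [x¹⁴] (size 2), [x¹³] (size 2), [x¹²] (size 2), [x⁵] (size 2), [x¹⁰] (size 2), [x⁷] (size 2), [x⁸] (size 1), [y⁻¹] (size 8), [x⁷y⁻¹] (size 8).
Class equation: 1 + 2 + 2 + 2 + 2 + 2 + 2 + 2 + 1 + 8 + 8 = 32 = |G|. So G has 11 conjugacy classes.

Answer: 11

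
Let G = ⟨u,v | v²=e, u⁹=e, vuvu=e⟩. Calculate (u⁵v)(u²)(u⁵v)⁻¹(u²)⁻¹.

[(u⁵v), (u²)] = (u⁵v)·(u²)·(u⁵v)⁻¹·(u²)⁻¹.
  (u⁵v) · (u²) = u³v
  (u³v) · (u⁵v) = u⁷
  (u⁷) · (u⁷) = u⁵

Answer: u⁵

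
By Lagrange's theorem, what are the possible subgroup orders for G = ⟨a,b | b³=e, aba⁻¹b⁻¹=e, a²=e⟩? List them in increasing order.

|G| = 6 = 2 · 3. By Lagrange's theorem the order of any subgroup divides 6; the divisors of 6 are 1, 2, 3, 6.

Answer: 1, 2, 3, 6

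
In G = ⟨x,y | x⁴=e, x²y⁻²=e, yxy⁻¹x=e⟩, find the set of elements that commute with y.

⟨y⟩ ⊆ C_G(y) since powers of y commute with y; so |C_G(y)| ≥ |⟨y⟩| = 4.
By orbit–stabilizer, |C_G(y)| = |G| / |conj. class of y| = 8 / 2 = 4.
The 4 elements commuting with y are {e, x², y, y⁻¹}.

Answer: {e, x², y, y⁻¹}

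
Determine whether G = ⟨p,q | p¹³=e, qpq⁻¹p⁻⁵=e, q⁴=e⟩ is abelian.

p·q = pq but q·p = p⁵q, so p·q ≠ q·p and G is not abelian.

Answer: No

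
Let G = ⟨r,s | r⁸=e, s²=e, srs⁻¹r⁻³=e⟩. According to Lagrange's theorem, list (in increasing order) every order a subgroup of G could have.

|G| = 16 = 2⁴. By Lagrange's theorem the order of any subgroup divides 16; the divisors of 16 are 1, 2, 4, 8, 16.

Answer: 1, 2, 4, 8, 16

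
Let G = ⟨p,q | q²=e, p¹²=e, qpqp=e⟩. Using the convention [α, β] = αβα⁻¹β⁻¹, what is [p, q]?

[p, q] = p·q·p⁻¹·q⁻¹.
  p · q = pq
  (pq) · (p¹¹) = p²q
  (p²q) · q = p²

Answer: p²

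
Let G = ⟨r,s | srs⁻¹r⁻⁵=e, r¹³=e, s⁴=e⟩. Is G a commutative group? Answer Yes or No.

r·s = rs but s·r = r⁵s, so r·s ≠ s·r and G is not abelian.

Answer: No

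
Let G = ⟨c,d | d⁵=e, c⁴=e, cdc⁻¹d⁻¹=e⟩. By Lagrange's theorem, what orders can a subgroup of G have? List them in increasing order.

|G| = 20 = 2² · 5. By Lagrange's theorem the order of any subgroup divides 20; the divisors of 20 are 1, 2, 4, 5, 10, 20.

Answer: 1, 2, 4, 5, 10, 20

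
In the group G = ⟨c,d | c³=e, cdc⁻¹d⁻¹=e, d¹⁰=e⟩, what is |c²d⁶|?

Compute successive powers until reaching e:
  (c²d⁶)¹ = c²d⁶, (c²d⁶)² = cd², (c²d⁶)³ = d⁸, (c²d⁶)⁴ = c²d⁴, (c²d⁶)⁵ = c, (c²d⁶)⁶ = d⁶, (c²d⁶)⁷ = c²d², (c²d⁶)⁸ = cd⁸, (c²d⁶)⁹ = d⁴, (c²d⁶)¹⁰ = c², (c²d⁶)¹¹ = cd⁶, (c²d⁶)¹² = d², (c²d⁶)¹³ = c²d⁸, (c²d⁶)¹⁴ = cd⁴, (c²d⁶)¹⁵ = e.
The smallest positive k with (c²d⁶)ᵏ = e is 15.

Answer: 15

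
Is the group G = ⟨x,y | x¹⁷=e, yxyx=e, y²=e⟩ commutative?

x·y = xy but y·x = x¹⁶y, so x·y ≠ y·x and G is not abelian.

Answer: No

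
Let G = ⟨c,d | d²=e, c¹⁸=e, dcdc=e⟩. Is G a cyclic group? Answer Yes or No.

Every cyclic group is abelian. But c·d = cd while d·c = c¹⁷d, so c·d ≠ d·c and G is not abelian. Hence G is not cyclic.

Answer: No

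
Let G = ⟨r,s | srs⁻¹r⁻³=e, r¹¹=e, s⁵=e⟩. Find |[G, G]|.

G' = [G, G] is generated by all commutators. The generator-pair commutators are: [r, s] = r⁹.
The subgroup they normally generate is {e, r, r², r³, r⁴, r⁵, r⁶, r⁷, r⁸, r⁹, r¹⁰}, of order 11.
Check: |G/G'| = 55/11 = 5 is the order of the abelianisation.

Answer: 11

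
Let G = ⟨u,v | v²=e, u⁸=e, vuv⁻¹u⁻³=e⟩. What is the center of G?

An element z ∈ Z(G) iff z commutes with every generator.
For example u⁴ is central: (u⁴)·u = u⁵ = u·(u⁴); (u⁴)·v = u⁴v = v·(u⁴).
Whereas u ∉ Z(G) since u·v = uv ≠ u³v = v·u.
Checking each of the 16 elements this way gives Z(G) = {e, u⁴}, of order 2.

Answer: {e, u⁴}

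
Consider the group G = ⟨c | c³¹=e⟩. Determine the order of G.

G is generated by a single element, so G is cyclic. The relator gives c³¹ = e and no smaller power is forced to be e, so the 31 powers {c, e, c², c³, c⁴, c⁵, c⁶, c⁷, c⁸, c⁹, c²², c²³, c²¹, c²⁰, c²⁴, c²⁵, c²⁶, c²⁷, c²⁸, c²⁹, c³⁰, c¹², c¹³, c¹¹, c¹⁰, c¹⁴, c¹⁵, c¹⁶, c¹⁷, c¹⁸, c¹⁹} are distinct. Hence |G| = 31.

Answer: 31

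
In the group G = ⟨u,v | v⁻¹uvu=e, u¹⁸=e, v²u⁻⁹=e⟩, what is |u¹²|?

Compute successive powers until reaching e:
  (u¹²)¹ = u¹², (u¹²)² = u⁶, (u¹²)³ = e.
The smallest positive k with (u¹²)ᵏ = e is 3.

Answer: 3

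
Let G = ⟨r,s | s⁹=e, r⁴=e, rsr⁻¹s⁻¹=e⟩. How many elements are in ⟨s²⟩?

|⟨s²⟩| equals the order of s². Compute successive powers until reaching e:
  (s²)¹ = s², (s²)² = s⁴, (s²)³ = s⁶, (s²)⁴ = s⁸, (s²)⁵ = s, (s²)⁶ = s³, (s²)⁷ = s⁵, (s²)⁸ = s⁷, (s²)⁹ = e.
The smallest positive k with (s²)ᵏ = e is 9, so |⟨s²⟩| = 9.

Answer: 9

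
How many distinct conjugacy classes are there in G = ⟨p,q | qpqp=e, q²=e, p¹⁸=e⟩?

The conjugacy classes (representative and size) are:
  [e] (size 1), [p] (size 2), [p²] (size 2), [p³] (size 2), [p¹⁴] (size 2), [p⁵] (size 2), [p¹²] (size 2), [p⁷] (size 2), [p¹⁰] (size 2), [p⁹] (size 1), [p¹⁰q] (size 9), [pq] (size 9).
Class equation: 1 + 2 + 2 + 2 + 2 + 2 + 2 + 2 + 2 + 1 + 9 + 9 = 36 = |G|. So G has 12 conjugacy classes.

Answer: 12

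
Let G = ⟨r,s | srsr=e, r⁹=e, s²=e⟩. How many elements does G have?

Enumerate words in the generators, reducing via the relations: the distinct elements are
  {e, r, s, rs, r², r³, r⁴, r⁵, r⁶, r⁷, r⁸, r²s, r³s, r⁴s, r⁵s, r⁶s, r⁷s, r⁸s}.
No further products give new elements, so |G| = 18.

Answer: 18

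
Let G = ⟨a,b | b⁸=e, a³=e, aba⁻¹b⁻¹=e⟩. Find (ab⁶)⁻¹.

The order of (ab⁶) is 12 (smallest k with (ab⁶)ᵏ = e), so (ab⁶)⁻¹ = (ab⁶)¹¹ = a²b².
Check: (ab⁶) · (a²b²) → (ab⁶) · a² = b⁶;   (b⁶) · b² = e, giving e as required.

Answer: a²b²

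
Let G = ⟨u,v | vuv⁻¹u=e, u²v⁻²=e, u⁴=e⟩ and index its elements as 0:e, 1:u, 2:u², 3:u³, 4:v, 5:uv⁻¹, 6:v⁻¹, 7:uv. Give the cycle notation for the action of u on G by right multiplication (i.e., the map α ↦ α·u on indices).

(0 1 2 3)(4 5 6 7)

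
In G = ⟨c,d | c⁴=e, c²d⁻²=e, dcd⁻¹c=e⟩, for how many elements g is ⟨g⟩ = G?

⟨g⟩ = G would require ord(g) = |G| = 8, but the maximum element order in G is 4 < 8. So G is not cyclic and no single element generates it: the count is 0.

Answer: 0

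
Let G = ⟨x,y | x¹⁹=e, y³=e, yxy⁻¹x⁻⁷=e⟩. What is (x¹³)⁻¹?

The order of (x¹³) is 19 (smallest k with (x¹³)ᵏ = e), so (x¹³)⁻¹ = (x¹³)¹⁸ = x⁶.
Check: (x¹³) · (x⁶) → (x¹³) · x⁶ = e, giving e as required.

Answer: x⁶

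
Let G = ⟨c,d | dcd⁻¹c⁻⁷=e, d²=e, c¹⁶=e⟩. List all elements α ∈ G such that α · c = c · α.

⟨c⟩ ⊆ C_G(c) since powers of c commute with c; so |C_G(c)| ≥ |⟨c⟩| = 16.
By orbit–stabilizer, |C_G(c)| = |G| / |conj. class of c| = 32 / 2 = 16.
The 16 elements commuting with c are {e, c, c², c³, c⁴, c⁵, c⁶, c⁷, c⁸, c⁹, c¹⁰, c¹¹, c¹², c¹³, c¹⁴, c¹⁵}.

Answer: {e, c, c², c³, c⁴, c⁵, c⁶, c⁷, c⁸, c⁹, c¹⁰, c¹¹, c¹², c¹³, c¹⁴, c¹⁵}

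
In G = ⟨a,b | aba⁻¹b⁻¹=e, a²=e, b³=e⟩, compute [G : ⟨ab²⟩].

First find ord(ab²) by computing successive powers:
  (ab²)¹ = ab², (ab²)² = b, (ab²)³ = a, (ab²)⁴ = b², (ab²)⁵ = ab, (ab²)⁶ = e.
So |⟨ab²⟩| = ord(ab²) = 6. With |G| = 6, by Lagrange [G : ⟨ab²⟩] = 6/6 = 1.

Answer: 1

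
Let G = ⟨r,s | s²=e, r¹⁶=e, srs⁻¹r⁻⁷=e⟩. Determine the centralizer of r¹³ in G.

⟨r¹³⟩ ⊆ C_G(r¹³) since powers of r¹³ commute with r¹³; so |C_G(r¹³)| ≥ |⟨r¹³⟩| = 16.
By orbit–stabilizer, |C_G(r¹³)| = |G| / |conj. class of r¹³| = 32 / 2 = 16.
The 16 elements commuting with r¹³ are {e, r, r², r³, r⁴, r⁵, r⁶, r⁷, r⁸, r⁹, r¹⁰, r¹¹, r¹², r¹³, r¹⁴, r¹⁵}.

Answer: {e, r, r², r³, r⁴, r⁵, r⁶, r⁷, r⁸, r⁹, r¹⁰, r¹¹, r¹², r¹³, r¹⁴, r¹⁵}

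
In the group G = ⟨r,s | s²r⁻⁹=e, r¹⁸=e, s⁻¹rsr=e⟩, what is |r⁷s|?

Compute successive powers until reaching e:
  (r⁷s)¹ = r⁷s, (r⁷s)² = r⁹, (r⁷s)³ = r⁷s⁻¹, (r⁷s)⁴ = e.
The smallest positive k with (r⁷s)ᵏ = e is 4.

Answer: 4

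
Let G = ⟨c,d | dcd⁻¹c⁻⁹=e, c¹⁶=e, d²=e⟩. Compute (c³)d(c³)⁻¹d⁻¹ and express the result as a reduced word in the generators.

[(c³), d] = (c³)·d·(c³)⁻¹·d⁻¹.
  (c³) · d = c³d
  (c³d) · (c¹³) = c⁸d
  (c⁸d) · d = c⁸

Answer: c⁸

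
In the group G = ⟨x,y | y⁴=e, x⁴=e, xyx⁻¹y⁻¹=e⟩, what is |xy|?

Compute successive powers until reaching e:
  (xy)¹ = xy, (xy)² = x²y², (xy)³ = x³y³, (xy)⁴ = e.
The smallest positive k with (xy)ᵏ = e is 4.

Answer: 4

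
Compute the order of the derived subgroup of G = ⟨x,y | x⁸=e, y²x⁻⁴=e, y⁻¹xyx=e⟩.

G' = [G, G] is generated by all commutators. The generator-pair commutators are: [x, y] = x².
The subgroup they normally generate is {e, x², x⁴, x⁶}, of order 4.
Check: |G/G'| = 16/4 = 4 is the order of the abelianisation.

Answer: 4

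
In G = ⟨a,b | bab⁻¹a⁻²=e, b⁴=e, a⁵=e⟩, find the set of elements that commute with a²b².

⟨a²b²⟩ ⊆ C_G(a²b²) since powers of a²b² commute with a²b²; so |C_G(a²b²)| ≥ |⟨a²b²⟩| = 2.
By orbit–stabilizer, |C_G(a²b²)| = |G| / |conj. class of a²b²| = 20 / 5 = 4.
The 4 elements commuting with a²b² are {e, a²b², a⁴b, a³b³}.

Answer: {e, a²b², a⁴b, a³b³}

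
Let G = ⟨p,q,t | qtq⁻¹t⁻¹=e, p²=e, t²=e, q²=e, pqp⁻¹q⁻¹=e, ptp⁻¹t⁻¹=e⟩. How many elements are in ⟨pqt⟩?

|⟨pqt⟩| equals the order of pqt. Compute successive powers until reaching e:
  (pqt)¹ = pqt, (pqt)² = e.
The smallest positive k with (pqt)ᵏ = e is 2, so |⟨pqt⟩| = 2.

Answer: 2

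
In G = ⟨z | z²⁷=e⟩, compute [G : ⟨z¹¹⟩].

First find ord(z¹¹) by computing successive powers:
  (z¹¹)¹ = z¹¹, (z¹¹)² = z²², (z¹¹)³ = z⁶, (z¹¹)⁴ = z¹⁷, (z¹¹)⁵ = z, (z¹¹)⁶ = z¹², (z¹¹)⁷ = z²³, (z¹¹)⁸ = z⁷, (z¹¹)⁹ = z¹⁸, (z¹¹)¹⁰ = z², (z¹¹)¹¹ = z¹³, (z¹¹)¹² = z²⁴, (z¹¹)¹³ = z⁸, (z¹¹)¹⁴ = z¹⁹, (z¹¹)¹⁵ = z³, (z¹¹)¹⁶ = z¹⁴, (z¹¹)¹⁷ = z²⁵, (z¹¹)¹⁸ = z⁹, (z¹¹)¹⁹ = z²⁰, (z¹¹)²⁰ = z⁴, (z¹¹)²¹ = z¹⁵, (z¹¹)²² = z²⁶, (z¹¹)²³ = z¹⁰, (z¹¹)²⁴ = z²¹, (z¹¹)²⁵ = z⁵, (z¹¹)²⁶ = z¹⁶, (z¹¹)²⁷ = e.
So |⟨z¹¹⟩| = ord(z¹¹) = 27. With |G| = 27, by Lagrange [G : ⟨z¹¹⟩] = 27/27 = 1.

Answer: 1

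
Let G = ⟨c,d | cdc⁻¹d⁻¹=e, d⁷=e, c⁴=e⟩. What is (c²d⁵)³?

Compute successive powers of (c²d⁵), reducing at each step:
  (c²d⁵)²: (c²d⁵) · c² = d⁵;   (d⁵) · d⁵ = d³
  (c²d⁵)³: (d³) · c² = c²d³;   (c²d³) · d⁵ = c²d

Answer: c²d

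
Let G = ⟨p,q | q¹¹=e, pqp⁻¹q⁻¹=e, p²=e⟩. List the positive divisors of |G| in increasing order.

|G| = 22 = 2 · 11. By Lagrange's theorem the order of any subgroup divides 22; the divisors of 22 are 1, 2, 11, 22.

Answer: 1, 2, 11, 22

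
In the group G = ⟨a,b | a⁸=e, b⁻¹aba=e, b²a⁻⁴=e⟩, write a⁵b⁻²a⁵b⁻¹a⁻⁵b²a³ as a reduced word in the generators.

Multiply left to right, reducing at each step:
  (a⁵) · b⁻² = a
  a · a⁵ = a⁶
  (a⁶) · b⁻¹ = a²b
  (a²b) · a⁻⁵ = a³b⁻¹
  (a³b⁻¹) · b² = a³b
  (a³b) · a³ = b

Answer: b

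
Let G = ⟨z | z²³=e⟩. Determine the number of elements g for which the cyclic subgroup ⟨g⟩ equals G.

G is cyclic of order 23. An element generates G iff its order is 23, and a cyclic group of order 23 has exactly φ(23) = 22 such elements.

Answer: 22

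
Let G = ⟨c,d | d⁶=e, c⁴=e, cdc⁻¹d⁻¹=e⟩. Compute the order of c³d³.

Compute successive powers until reaching e:
  (c³d³)¹ = c³d³, (c³d³)² = c², (c³d³)³ = cd³, (c³d³)⁴ = e.
The smallest positive k with (c³d³)ᵏ = e is 4.

Answer: 4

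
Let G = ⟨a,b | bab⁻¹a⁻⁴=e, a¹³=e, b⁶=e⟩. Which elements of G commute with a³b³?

⟨a³b³⟩ ⊆ C_G(a³b³) since powers of a³b³ commute with a³b³; so |C_G(a³b³)| ≥ |⟨a³b³⟩| = 2.
By orbit–stabilizer, |C_G(a³b³)| = |G| / |conj. class of a³b³| = 78 / 13 = 6.
The 6 elements commuting with a³b³ are {e, ab⁴, a²b, a³b³, a⁶b⁵, a¹⁰b²}.

Answer: {e, ab⁴, a²b, a³b³, a⁶b⁵, a¹⁰b²}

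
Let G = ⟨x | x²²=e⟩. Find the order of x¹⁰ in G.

Compute successive powers until reaching e:
  (x¹⁰)¹ = x¹⁰, (x¹⁰)² = x²⁰, (x¹⁰)³ = x⁸, (x¹⁰)⁴ = x¹⁸, (x¹⁰)⁵ = x⁶, (x¹⁰)⁶ = x¹⁶, (x¹⁰)⁷ = x⁴, (x¹⁰)⁸ = x¹⁴, (x¹⁰)⁹ = x², (x¹⁰)¹⁰ = x¹², (x¹⁰)¹¹ = e.
The smallest positive k with (x¹⁰)ᵏ = e is 11.

Answer: 11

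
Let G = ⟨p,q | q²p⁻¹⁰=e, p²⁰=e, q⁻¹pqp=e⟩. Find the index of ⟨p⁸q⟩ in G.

First find ord(p⁸q) by computing successive powers:
  (p⁸q)¹ = p⁸q, (p⁸q)² = p¹⁰, (p⁸q)³ = p⁸q⁻¹, (p⁸q)⁴ = e.
So |⟨p⁸q⟩| = ord(p⁸q) = 4. With |G| = 40, by Lagrange [G : ⟨p⁸q⟩] = 40/4 = 10.

Answer: 10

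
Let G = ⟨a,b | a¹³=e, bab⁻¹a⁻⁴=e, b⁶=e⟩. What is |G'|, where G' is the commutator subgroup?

G' = [G, G] is generated by all commutators. The generator-pair commutators are: [a, b] = a¹⁰.
The subgroup they normally generate is {e, a, a², a³, a⁴, a⁵, a⁶, a⁷, a⁸, a⁹, a¹⁰, a¹¹, a¹²}, of order 13.
Check: |G/G'| = 78/13 = 6 is the order of the abelianisation.

Answer: 13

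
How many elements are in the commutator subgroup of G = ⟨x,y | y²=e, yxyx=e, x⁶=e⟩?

G' = [G, G] is generated by all commutators. The generator-pair commutators are: [x, y] = x².
The subgroup they normally generate is {e, x², x⁴}, of order 3.
Check: |G/G'| = 12/3 = 4 is the order of the abelianisation.

Answer: 3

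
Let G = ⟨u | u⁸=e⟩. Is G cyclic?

|G| = 8. The element u has order 8 (its powers give 8 distinct elements), so ⟨u⟩ = G and G is cyclic.

Answer: Yes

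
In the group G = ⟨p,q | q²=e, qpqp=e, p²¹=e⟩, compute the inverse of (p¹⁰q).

The order of (p¹⁰q) is 2 (smallest k with (p¹⁰q)ᵏ = e), so (p¹⁰q)⁻¹ = (p¹⁰q)¹ = p¹⁰q.
Check: (p¹⁰q) · (p¹⁰q) → (p¹⁰q) · p¹⁰ = q;   q · q = e, giving e as required.

Answer: p¹⁰q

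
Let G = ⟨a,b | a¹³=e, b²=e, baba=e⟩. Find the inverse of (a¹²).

The order of (a¹²) is 13 (smallest k with (a¹²)ᵏ = e), so (a¹²)⁻¹ = (a¹²)¹² = a.
Check: (a¹²) · a → (a¹²) · a = e, giving e as required.

Answer: a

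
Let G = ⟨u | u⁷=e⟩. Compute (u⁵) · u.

Compute (u⁵) · u by multiplying left to right and reducing via the relations at each step:
  (u⁵) · u = u⁶

Answer: u⁶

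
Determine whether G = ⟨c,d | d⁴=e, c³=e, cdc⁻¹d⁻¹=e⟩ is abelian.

Each pair of generators commutes: c·d = cd = d·c. Since the generators pairwise commute, every element of G commutes with every other, so G is abelian.

Answer: Yes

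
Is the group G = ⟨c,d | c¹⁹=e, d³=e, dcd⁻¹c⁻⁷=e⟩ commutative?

c·d = cd but d·c = c⁷d, so c·d ≠ d·c and G is not abelian.

Answer: No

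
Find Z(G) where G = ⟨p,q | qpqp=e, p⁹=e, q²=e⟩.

An element z ∈ Z(G) iff z commutes with every generator.
For example e is central: e·p = p = p·e; e·q = q = q·e.
Whereas p ∉ Z(G) since p·q = pq ≠ p⁸q = q·p.
Checking each of the 18 elements this way gives Z(G) = {e}, of order 1.

Answer: {e}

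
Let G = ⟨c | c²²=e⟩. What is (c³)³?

Compute successive powers of (c³), reducing at each step:
  (c³)²: (c³) · c³ = c⁶
  (c³)³: (c⁶) · c³ = c⁹

Answer: c⁹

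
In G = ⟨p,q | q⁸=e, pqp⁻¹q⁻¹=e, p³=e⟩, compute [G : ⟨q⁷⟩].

First find ord(q⁷) by computing successive powers:
  (q⁷)¹ = q⁷, (q⁷)² = q⁶, (q⁷)³ = q⁵, (q⁷)⁴ = q⁴, (q⁷)⁵ = q³, (q⁷)⁶ = q², (q⁷)⁷ = q, (q⁷)⁸ = e.
So |⟨q⁷⟩| = ord(q⁷) = 8. With |G| = 24, by Lagrange [G : ⟨q⁷⟩] = 24/8 = 3.

Answer: 3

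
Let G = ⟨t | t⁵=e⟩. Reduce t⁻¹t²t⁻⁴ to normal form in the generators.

Multiply left to right, reducing at each step:
  (t⁴) · t² = t
  t · t⁻⁴ = t²

Answer: t²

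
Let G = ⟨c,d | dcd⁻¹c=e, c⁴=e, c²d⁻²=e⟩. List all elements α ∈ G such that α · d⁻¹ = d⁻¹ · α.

⟨d⁻¹⟩ ⊆ C_G(d⁻¹) since powers of d⁻¹ commute with d⁻¹; so |C_G(d⁻¹)| ≥ |⟨d⁻¹⟩| = 4.
By orbit–stabilizer, |C_G(d⁻¹)| = |G| / |conj. class of d⁻¹| = 8 / 2 = 4.
The 4 elements commuting with d⁻¹ are {e, c², d, d⁻¹}.

Answer: {e, c², d, d⁻¹}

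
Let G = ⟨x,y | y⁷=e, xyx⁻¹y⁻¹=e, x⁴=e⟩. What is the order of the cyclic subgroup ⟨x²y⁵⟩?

|⟨x²y⁵⟩| equals the order of x²y⁵. Compute successive powers until reaching e:
  (x²y⁵)¹ = x²y⁵, (x²y⁵)² = y³, (x²y⁵)³ = x²y, (x²y⁵)⁴ = y⁶, (x²y⁵)⁵ = x²y⁴, (x²y⁵)⁶ = y², (x²y⁵)⁷ = x², (x²y⁵)⁸ = y⁵, (x²y⁵)⁹ = x²y³, (x²y⁵)¹⁰ = y, (x²y⁵)¹¹ = x²y⁶, (x²y⁵)¹² = y⁴, (x²y⁵)¹³ = x²y², (x²y⁵)¹⁴ = e.
The smallest positive k with (x²y⁵)ᵏ = e is 14, so |⟨x²y⁵⟩| = 14.

Answer: 14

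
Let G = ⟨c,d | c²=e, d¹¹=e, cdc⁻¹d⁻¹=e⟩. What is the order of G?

Enumerate words in the generators, reducing via the relations: the distinct elements are
  {c, d, e, cd, d², d³, d⁴, d⁵, d⁶, d⁷, d⁸, d⁹, cd², cd³, cd⁴, cd⁵, cd⁶, cd⁷, cd⁸, cd⁹, d¹⁰, cd¹⁰}.
No further products give new elements, so |G| = 22.

Answer: 22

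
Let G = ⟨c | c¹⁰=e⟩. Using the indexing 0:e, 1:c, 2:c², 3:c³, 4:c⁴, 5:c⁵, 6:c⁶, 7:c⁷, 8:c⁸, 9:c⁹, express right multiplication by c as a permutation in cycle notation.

(0 1 2 3 4 5 6 7 8 9)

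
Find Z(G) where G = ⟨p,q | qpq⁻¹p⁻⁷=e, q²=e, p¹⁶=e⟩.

An element z ∈ Z(G) iff z commutes with every generator.
For example p⁸ is central: (p⁸)·p = p⁹ = p·(p⁸); (p⁸)·q = p⁸q = q·(p⁸).
Whereas p ∉ Z(G) since p·q = pq ≠ p⁷q = q·p.
Checking each of the 32 elements this way gives Z(G) = {e, p⁸}, of order 2.

Answer: {e, p⁸}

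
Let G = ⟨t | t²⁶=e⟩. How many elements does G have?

G is generated by a single element, so G is cyclic. The relator gives t²⁶ = e and no smaller power is forced to be e, so the 26 powers {e, t, t², t³, t⁴, t⁵, t⁶, t⁷, t⁸, t⁹, t²², t²³, t²¹, t²⁰, t²⁴, t²⁵, t¹², t¹³, t¹¹, t¹⁰, t¹⁴, t¹⁵, t¹⁶, t¹⁷, t¹⁸, t¹⁹} are distinct. Hence |G| = 26.

Answer: 26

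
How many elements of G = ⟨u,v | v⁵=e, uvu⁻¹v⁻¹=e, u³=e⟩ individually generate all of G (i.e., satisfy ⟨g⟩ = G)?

G is cyclic of order 15. An element generates G iff its order is 15, and a cyclic group of order 15 has exactly φ(15) = 8 such elements.

Answer: 8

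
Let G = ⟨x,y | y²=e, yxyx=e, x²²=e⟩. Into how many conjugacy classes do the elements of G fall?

The conjugacy classes (representative and size) are:
  [e] (size 1), [x] (size 2), [x²] (size 2), [x¹⁹] (size 2), [x⁴] (size 2), [x⁵] (size 2), [x⁶] (size 2), [x⁷] (size 2), [x⁸] (size 2), [x¹³] (size 2), [x¹⁰] (size 2), [x¹¹] (size 1), [x⁶y] (size 11), [xy] (size 11).
Class equation: 1 + 2 + 2 + 2 + 2 + 2 + 2 + 2 + 2 + 2 + 2 + 1 + 11 + 11 = 44 = |G|. So G has 14 conjugacy classes.

Answer: 14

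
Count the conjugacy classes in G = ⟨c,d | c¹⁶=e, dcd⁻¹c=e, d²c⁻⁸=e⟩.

The conjugacy classes (representative and size) are:
  [e] (size 1), [c] (size 2), [c¹⁴] (size 2), [c¹³] (size 2), [c¹²] (size 2), [c⁵] (size 2), [c¹⁰] (size 2), [c⁷] (size 2), [c⁸] (size 1), [d⁻¹] (size 8), [c⁷d⁻¹] (size 8).
Class equation: 1 + 2 + 2 + 2 + 2 + 2 + 2 + 2 + 1 + 8 + 8 = 32 = |G|. So G has 11 conjugacy classes.

Answer: 11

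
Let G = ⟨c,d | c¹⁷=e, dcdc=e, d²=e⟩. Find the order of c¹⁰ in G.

Compute successive powers until reaching e:
  (c¹⁰)¹ = c¹⁰, (c¹⁰)² = c³, (c¹⁰)³ = c¹³, (c¹⁰)⁴ = c⁶, (c¹⁰)⁵ = c¹⁶, (c¹⁰)⁶ = c⁹, (c¹⁰)⁷ = c², (c¹⁰)⁸ = c¹², (c¹⁰)⁹ = c⁵, (c¹⁰)¹⁰ = c¹⁵, (c¹⁰)¹¹ = c⁸, (c¹⁰)¹² = c, (c¹⁰)¹³ = c¹¹, (c¹⁰)¹⁴ = c⁴, (c¹⁰)¹⁵ = c¹⁴, (c¹⁰)¹⁶ = c⁷, (c¹⁰)¹⁷ = e.
The smallest positive k with (c¹⁰)ᵏ = e is 17.

Answer: 17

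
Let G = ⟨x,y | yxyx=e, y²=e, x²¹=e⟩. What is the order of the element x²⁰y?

Compute successive powers until reaching e:
  (x²⁰y)¹ = x²⁰y, (x²⁰y)² = e.
The smallest positive k with (x²⁰y)ᵏ = e is 2.

Answer: 2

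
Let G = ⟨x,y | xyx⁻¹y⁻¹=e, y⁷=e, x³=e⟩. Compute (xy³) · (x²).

Compute (xy³) · (x²) by multiplying left to right and reducing via the relations at each step:
  (xy³) · x² = y³

Answer: y³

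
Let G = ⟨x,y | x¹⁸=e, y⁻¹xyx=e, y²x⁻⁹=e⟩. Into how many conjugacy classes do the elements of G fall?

The conjugacy classes (representative and size) are:
  [e] (size 1), [x¹⁷] (size 2), [x¹⁶] (size 2), [x³] (size 2), [x¹⁴] (size 2), [x¹³] (size 2), [x¹²] (size 2), [x¹¹] (size 2), [x¹⁰] (size 2), [x⁹] (size 1), [x⁸y] (size 9), [xy] (size 9).
Class equation: 1 + 2 + 2 + 2 + 2 + 2 + 2 + 2 + 2 + 1 + 9 + 9 = 36 = |G|. So G has 12 conjugacy classes.

Answer: 12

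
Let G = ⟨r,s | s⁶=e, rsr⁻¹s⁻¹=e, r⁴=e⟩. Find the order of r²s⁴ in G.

Compute successive powers until reaching e:
  (r²s⁴)¹ = r²s⁴, (r²s⁴)² = s², (r²s⁴)³ = r², (r²s⁴)⁴ = s⁴, (r²s⁴)⁵ = r²s², (r²s⁴)⁶ = e.
The smallest positive k with (r²s⁴)ᵏ = e is 6.

Answer: 6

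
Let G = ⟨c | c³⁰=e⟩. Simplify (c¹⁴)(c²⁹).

Compute (c¹⁴) · (c²⁹) by multiplying left to right and reducing via the relations at each step:
  (c¹⁴) · c²⁹ = c¹³

Answer: c¹³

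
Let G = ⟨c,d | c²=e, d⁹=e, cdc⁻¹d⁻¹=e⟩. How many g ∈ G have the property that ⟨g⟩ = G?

G is cyclic of order 18. An element generates G iff its order is 18, and a cyclic group of order 18 has exactly φ(18) = 6 such elements.

Answer: 6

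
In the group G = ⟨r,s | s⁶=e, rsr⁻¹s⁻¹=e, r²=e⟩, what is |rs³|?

Compute successive powers until reaching e:
  (rs³)¹ = rs³, (rs³)² = e.
The smallest positive k with (rs³)ᵏ = e is 2.

Answer: 2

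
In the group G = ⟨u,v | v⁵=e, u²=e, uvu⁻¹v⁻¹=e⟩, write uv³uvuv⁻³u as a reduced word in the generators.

Multiply left to right, reducing at each step:
  u · v³ = uv³
  (uv³) · u = v³
  (v³) · v = v⁴
  (v⁴) · u = uv⁴
  (uv⁴) · v⁻³ = uv
  (uv) · u = v

Answer: v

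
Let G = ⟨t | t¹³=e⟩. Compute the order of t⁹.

Compute successive powers until reaching e:
  (t⁹)¹ = t⁹, (t⁹)² = t⁵, (t⁹)³ = t, (t⁹)⁴ = t¹⁰, (t⁹)⁵ = t⁶, (t⁹)⁶ = t², (t⁹)⁷ = t¹¹, (t⁹)⁸ = t⁷, (t⁹)⁹ = t³, (t⁹)¹⁰ = t¹², (t⁹)¹¹ = t⁸, (t⁹)¹² = t⁴, (t⁹)¹³ = e.
The smallest positive k with (t⁹)ᵏ = e is 13.

Answer: 13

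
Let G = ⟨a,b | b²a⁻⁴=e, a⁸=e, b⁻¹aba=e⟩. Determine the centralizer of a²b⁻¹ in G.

⟨a²b⁻¹⟩ ⊆ C_G(a²b⁻¹) since powers of a²b⁻¹ commute with a²b⁻¹; so |C_G(a²b⁻¹)| ≥ |⟨a²b⁻¹⟩| = 4.
By orbit–stabilizer, |C_G(a²b⁻¹)| = |G| / |conj. class of a²b⁻¹| = 16 / 4 = 4.
The 4 elements commuting with a²b⁻¹ are {e, a⁴, a²b, a²b⁻¹}.

Answer: {e, a⁴, a²b, a²b⁻¹}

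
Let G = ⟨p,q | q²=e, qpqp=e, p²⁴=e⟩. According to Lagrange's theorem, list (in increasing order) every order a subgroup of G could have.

|G| = 48 = 2⁴ · 3. By Lagrange's theorem the order of any subgroup divides 48; the divisors of 48 are 1, 2, 3, 4, 6, 8, 12, 16, 24, 48.

Answer: 1, 2, 3, 4, 6, 8, 12, 16, 24, 48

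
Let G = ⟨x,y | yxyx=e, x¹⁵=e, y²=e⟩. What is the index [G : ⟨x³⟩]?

First find ord(x³) by computing successive powers:
  (x³)¹ = x³, (x³)² = x⁶, (x³)³ = x⁹, (x³)⁴ = x¹², (x³)⁵ = e.
So |⟨x³⟩| = ord(x³) = 5. With |G| = 30, by Lagrange [G : ⟨x³⟩] = 30/5 = 6.

Answer: 6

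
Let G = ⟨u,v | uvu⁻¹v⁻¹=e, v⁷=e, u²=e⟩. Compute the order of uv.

Compute successive powers until reaching e:
  (uv)¹ = uv, (uv)² = v², (uv)³ = uv³, (uv)⁴ = v⁴, (uv)⁵ = uv⁵, (uv)⁶ = v⁶, (uv)⁷ = u, (uv)⁸ = v, (uv)⁹ = uv², (uv)¹⁰ = v³, (uv)¹¹ = uv⁴, (uv)¹² = v⁵, (uv)¹³ = uv⁶, (uv)¹⁴ = e.
The smallest positive k with (uv)ᵏ = e is 14.

Answer: 14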